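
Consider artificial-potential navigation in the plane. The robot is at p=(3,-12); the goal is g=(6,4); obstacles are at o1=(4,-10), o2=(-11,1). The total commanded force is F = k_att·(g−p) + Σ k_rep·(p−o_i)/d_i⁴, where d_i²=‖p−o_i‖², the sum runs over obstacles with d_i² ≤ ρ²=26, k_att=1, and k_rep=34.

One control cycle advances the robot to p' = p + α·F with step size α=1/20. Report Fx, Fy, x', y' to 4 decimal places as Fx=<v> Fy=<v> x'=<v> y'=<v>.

F_att = 1·(g−p) = 1·(3,16) = (3.0000,16.0000)
o1: d²=5 ≤ ρ²=26; F_rep = 34·(-1,-2)/5² = (-1.3600,-2.7200)
o2: d²=365 > ρ²=26 → inactive
F = F_att + ΣF_rep = (1.6400,13.2800)
p' = p + 1/20·F = (3.0820,-11.3360)

Fx=1.6400 Fy=13.2800 x'=3.0820 y'=-11.3360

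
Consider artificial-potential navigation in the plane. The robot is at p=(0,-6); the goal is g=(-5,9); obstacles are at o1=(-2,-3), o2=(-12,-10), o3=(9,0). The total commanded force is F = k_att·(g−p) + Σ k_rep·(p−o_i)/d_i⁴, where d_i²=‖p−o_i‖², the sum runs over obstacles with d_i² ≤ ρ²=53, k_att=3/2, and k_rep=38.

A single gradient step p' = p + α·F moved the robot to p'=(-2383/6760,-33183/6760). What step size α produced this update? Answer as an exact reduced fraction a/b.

α = 1/20

F_att = 3/2·(g−p) = 3/2·(-5,15) = (-7.5000,22.5000)
o1: d²=13 ≤ ρ²=53; F_rep = 38·(2,-3)/13² = (0.4497,-0.6746)
o2: d²=160 > ρ²=53 → inactive
o3: d²=117 > ρ²=53 → inactive
F = F_att + ΣF_rep = (-7.0503,21.8254)
Δp = p'−p = (-0.3525,1.0913); α = Δx/Fx = (-2383/6760) / (-2383/338) = 1/20
check: Δy/Fy = (7377/6760) / (7377/338) = 1/20 ✓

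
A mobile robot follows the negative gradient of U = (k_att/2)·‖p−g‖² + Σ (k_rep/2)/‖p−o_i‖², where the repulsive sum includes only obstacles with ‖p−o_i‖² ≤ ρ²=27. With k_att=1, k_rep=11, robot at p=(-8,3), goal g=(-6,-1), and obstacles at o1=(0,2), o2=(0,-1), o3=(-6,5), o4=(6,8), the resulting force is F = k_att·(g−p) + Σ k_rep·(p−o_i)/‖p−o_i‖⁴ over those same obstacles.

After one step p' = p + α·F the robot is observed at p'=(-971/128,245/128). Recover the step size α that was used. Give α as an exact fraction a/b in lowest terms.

F_att = 1·(g−p) = 1·(2,-4) = (2.0000,-4.0000)
o1: d²=65 > ρ²=27 → inactive
o2: d²=80 > ρ²=27 → inactive
o3: d²=8 ≤ ρ²=27; F_rep = 11·(-2,-2)/8² = (-0.3438,-0.3438)
o4: d²=221 > ρ²=27 → inactive
F = F_att + ΣF_rep = (1.6562,-4.3438)
Δp = p'−p = (0.4141,-1.0859); α = Δx/Fx = (53/128) / (53/32) = 1/4
check: Δy/Fy = (-139/128) / (-139/32) = 1/4 ✓

α = 1/4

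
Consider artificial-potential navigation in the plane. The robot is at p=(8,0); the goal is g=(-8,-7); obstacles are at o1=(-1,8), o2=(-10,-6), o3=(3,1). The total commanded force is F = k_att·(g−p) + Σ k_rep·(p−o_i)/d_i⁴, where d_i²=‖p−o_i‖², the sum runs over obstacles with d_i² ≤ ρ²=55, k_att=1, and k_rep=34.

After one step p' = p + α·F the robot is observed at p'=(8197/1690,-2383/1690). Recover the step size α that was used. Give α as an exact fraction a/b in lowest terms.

α = 1/5

F_att = 1·(g−p) = 1·(-16,-7) = (-16.0000,-7.0000)
o1: d²=145 > ρ²=55 → inactive
o2: d²=360 > ρ²=55 → inactive
o3: d²=26 ≤ ρ²=55; F_rep = 34·(5,-1)/26² = (0.2515,-0.0503)
F = F_att + ΣF_rep = (-15.7485,-7.0503)
Δp = p'−p = (-3.1497,-1.4101); α = Δx/Fx = (-5323/1690) / (-5323/338) = 1/5
check: Δy/Fy = (-2383/1690) / (-2383/338) = 1/5 ✓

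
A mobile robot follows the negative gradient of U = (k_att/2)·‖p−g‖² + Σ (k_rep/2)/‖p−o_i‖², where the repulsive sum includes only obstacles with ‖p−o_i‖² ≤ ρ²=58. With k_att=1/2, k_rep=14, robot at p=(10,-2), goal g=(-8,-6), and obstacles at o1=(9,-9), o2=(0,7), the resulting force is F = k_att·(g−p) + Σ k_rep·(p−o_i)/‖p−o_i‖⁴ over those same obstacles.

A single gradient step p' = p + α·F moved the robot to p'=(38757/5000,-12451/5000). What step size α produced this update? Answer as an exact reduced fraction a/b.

F_att = 1/2·(g−p) = 1/2·(-18,-4) = (-9.0000,-2.0000)
o1: d²=50 ≤ ρ²=58; F_rep = 14·(1,7)/50² = (0.0056,0.0392)
o2: d²=181 > ρ²=58 → inactive
F = F_att + ΣF_rep = (-8.9944,-1.9608)
Δp = p'−p = (-2.2486,-0.4902); α = Δx/Fx = (-11243/5000) / (-11243/1250) = 1/4
check: Δy/Fy = (-2451/5000) / (-2451/1250) = 1/4 ✓

α = 1/4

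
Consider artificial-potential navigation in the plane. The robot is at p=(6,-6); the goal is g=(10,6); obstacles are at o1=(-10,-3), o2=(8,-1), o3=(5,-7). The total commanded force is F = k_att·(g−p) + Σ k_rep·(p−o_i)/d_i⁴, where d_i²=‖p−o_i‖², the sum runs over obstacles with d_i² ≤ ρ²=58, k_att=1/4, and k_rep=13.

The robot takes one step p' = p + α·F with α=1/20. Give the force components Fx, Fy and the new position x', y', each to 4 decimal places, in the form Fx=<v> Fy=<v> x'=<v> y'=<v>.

Fx=4.2191 Fy=6.1727 x'=6.2110 y'=-5.6914

F_att = 1/4·(g−p) = 1/4·(4,12) = (1.0000,3.0000)
o1: d²=265 > ρ²=58 → inactive
o2: d²=29 ≤ ρ²=58; F_rep = 13·(-2,-5)/29² = (-0.0309,-0.0773)
o3: d²=2 ≤ ρ²=58; F_rep = 13·(1,1)/2² = (3.2500,3.2500)
F = F_att + ΣF_rep = (4.2191,6.1727)
p' = p + 1/20·F = (6.2110,-5.6914)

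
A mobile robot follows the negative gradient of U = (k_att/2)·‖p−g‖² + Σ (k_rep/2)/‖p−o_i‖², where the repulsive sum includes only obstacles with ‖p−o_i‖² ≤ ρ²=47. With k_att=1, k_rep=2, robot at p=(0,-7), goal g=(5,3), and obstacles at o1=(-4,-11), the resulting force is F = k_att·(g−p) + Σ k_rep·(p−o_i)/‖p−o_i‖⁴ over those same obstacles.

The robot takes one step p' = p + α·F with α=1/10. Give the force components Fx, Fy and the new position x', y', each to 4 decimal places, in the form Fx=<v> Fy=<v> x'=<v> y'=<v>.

Fx=5.0078 Fy=10.0078 x'=0.5008 y'=-5.9992

F_att = 1·(g−p) = 1·(5,10) = (5.0000,10.0000)
o1: d²=32 ≤ ρ²=47; F_rep = 2·(4,4)/32² = (0.0078,0.0078)
F = F_att + ΣF_rep = (5.0078,10.0078)
p' = p + 1/10·F = (0.5008,-5.9992)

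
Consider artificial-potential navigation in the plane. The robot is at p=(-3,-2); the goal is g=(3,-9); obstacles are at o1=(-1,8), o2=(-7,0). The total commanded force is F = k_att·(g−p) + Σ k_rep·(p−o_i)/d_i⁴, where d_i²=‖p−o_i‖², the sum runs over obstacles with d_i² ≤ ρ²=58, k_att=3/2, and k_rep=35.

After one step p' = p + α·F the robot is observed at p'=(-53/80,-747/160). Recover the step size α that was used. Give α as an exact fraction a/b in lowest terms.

F_att = 3/2·(g−p) = 3/2·(6,-7) = (9.0000,-10.5000)
o1: d²=104 > ρ²=58 → inactive
o2: d²=20 ≤ ρ²=58; F_rep = 35·(4,-2)/20² = (0.3500,-0.1750)
F = F_att + ΣF_rep = (9.3500,-10.6750)
Δp = p'−p = (2.3375,-2.6688); α = Δx/Fx = (187/80) / (187/20) = 1/4
check: Δy/Fy = (-427/160) / (-427/40) = 1/4 ✓

α = 1/4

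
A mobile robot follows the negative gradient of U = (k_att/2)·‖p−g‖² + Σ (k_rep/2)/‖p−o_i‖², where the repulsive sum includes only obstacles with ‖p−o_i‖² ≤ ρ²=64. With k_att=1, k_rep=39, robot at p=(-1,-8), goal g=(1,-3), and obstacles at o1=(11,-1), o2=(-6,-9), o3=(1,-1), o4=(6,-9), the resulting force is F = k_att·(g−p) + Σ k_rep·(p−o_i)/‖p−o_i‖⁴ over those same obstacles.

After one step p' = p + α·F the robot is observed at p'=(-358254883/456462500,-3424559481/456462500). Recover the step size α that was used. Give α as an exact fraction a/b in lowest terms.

F_att = 1·(g−p) = 1·(2,5) = (2.0000,5.0000)
o1: d²=193 > ρ²=64 → inactive
o2: d²=26 ≤ ρ²=64; F_rep = 39·(5,1)/26² = (0.2885,0.0577)
o3: d²=53 ≤ ρ²=64; F_rep = 39·(-2,-7)/53² = (-0.0278,-0.0972)
o4: d²=50 ≤ ρ²=64; F_rep = 39·(-7,1)/50² = (-0.1092,0.0156)
F = F_att + ΣF_rep = (2.1515,4.9761)
Δp = p'−p = (0.2151,0.4976); α = Δx/Fx = (98207617/456462500) / (98207617/45646250) = 1/10
check: Δy/Fy = (227140519/456462500) / (227140519/45646250) = 1/10 ✓

α = 1/10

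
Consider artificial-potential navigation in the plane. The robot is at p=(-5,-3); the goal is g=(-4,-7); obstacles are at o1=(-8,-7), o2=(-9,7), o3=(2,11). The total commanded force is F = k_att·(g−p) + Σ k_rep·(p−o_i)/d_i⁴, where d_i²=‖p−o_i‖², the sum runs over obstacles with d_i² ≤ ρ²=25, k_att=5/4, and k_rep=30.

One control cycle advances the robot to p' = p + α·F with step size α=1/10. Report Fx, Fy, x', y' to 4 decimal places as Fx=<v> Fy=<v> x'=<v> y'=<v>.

Fx=1.3940 Fy=-4.8080 x'=-4.8606 y'=-3.4808

F_att = 5/4·(g−p) = 5/4·(1,-4) = (1.2500,-5.0000)
o1: d²=25 ≤ ρ²=25; F_rep = 30·(3,4)/25² = (0.1440,0.1920)
o2: d²=116 > ρ²=25 → inactive
o3: d²=245 > ρ²=25 → inactive
F = F_att + ΣF_rep = (1.3940,-4.8080)
p' = p + 1/10·F = (-4.8606,-3.4808)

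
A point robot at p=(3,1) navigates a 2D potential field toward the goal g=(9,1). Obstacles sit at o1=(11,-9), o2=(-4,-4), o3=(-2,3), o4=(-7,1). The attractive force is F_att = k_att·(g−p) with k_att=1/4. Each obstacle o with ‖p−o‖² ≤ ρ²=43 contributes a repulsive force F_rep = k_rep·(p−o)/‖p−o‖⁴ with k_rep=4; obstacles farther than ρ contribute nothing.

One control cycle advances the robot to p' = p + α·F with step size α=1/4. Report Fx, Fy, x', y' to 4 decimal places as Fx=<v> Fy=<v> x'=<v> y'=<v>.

F_att = 1/4·(g−p) = 1/4·(6,0) = (1.5000,0.0000)
o1: d²=164 > ρ²=43 → inactive
o2: d²=74 > ρ²=43 → inactive
o3: d²=29 ≤ ρ²=43; F_rep = 4·(5,-2)/29² = (0.0238,-0.0095)
o4: d²=100 > ρ²=43 → inactive
F = F_att + ΣF_rep = (1.5238,-0.0095)
p' = p + 1/4·F = (3.3809,0.9976)

Fx=1.5238 Fy=-0.0095 x'=3.3809 y'=0.9976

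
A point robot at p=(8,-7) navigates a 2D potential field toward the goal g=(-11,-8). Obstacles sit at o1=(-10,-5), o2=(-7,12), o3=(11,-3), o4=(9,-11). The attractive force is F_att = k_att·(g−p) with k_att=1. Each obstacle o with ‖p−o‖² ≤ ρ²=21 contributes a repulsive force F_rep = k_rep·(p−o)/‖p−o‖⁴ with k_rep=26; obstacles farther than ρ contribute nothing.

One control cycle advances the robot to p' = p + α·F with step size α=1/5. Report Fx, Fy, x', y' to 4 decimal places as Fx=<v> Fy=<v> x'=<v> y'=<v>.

F_att = 1·(g−p) = 1·(-19,-1) = (-19.0000,-1.0000)
o1: d²=328 > ρ²=21 → inactive
o2: d²=586 > ρ²=21 → inactive
o3: d²=25 > ρ²=21 → inactive
o4: d²=17 ≤ ρ²=21; F_rep = 26·(-1,4)/17² = (-0.0900,0.3599)
F = F_att + ΣF_rep = (-19.0900,-0.6401)
p' = p + 1/5·F = (4.1820,-7.1280)

Fx=-19.0900 Fy=-0.6401 x'=4.1820 y'=-7.1280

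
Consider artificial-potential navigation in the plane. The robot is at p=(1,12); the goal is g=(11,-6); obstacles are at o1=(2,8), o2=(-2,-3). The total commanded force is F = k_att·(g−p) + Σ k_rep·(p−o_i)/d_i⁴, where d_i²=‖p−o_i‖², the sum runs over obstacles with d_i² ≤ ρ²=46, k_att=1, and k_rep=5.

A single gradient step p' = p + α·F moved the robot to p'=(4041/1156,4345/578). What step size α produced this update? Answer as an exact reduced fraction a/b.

F_att = 1·(g−p) = 1·(10,-18) = (10.0000,-18.0000)
o1: d²=17 ≤ ρ²=46; F_rep = 5·(-1,4)/17² = (-0.0173,0.0692)
o2: d²=234 > ρ²=46 → inactive
F = F_att + ΣF_rep = (9.9827,-17.9308)
Δp = p'−p = (2.4957,-4.4827); α = Δx/Fx = (2885/1156) / (2885/289) = 1/4
check: Δy/Fy = (-2591/578) / (-5182/289) = 1/4 ✓

α = 1/4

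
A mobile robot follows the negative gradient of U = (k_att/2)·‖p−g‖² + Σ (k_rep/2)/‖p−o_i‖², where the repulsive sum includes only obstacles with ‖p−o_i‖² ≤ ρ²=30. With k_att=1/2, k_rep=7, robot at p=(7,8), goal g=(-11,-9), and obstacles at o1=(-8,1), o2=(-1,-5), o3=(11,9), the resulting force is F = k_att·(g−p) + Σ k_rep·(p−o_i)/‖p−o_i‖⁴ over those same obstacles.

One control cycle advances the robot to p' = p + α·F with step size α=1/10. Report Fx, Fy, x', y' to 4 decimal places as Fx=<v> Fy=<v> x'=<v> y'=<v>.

Fx=-9.0969 Fy=-8.5242 x'=6.0903 y'=7.1476

F_att = 1/2·(g−p) = 1/2·(-18,-17) = (-9.0000,-8.5000)
o1: d²=274 > ρ²=30 → inactive
o2: d²=233 > ρ²=30 → inactive
o3: d²=17 ≤ ρ²=30; F_rep = 7·(-4,-1)/17² = (-0.0969,-0.0242)
F = F_att + ΣF_rep = (-9.0969,-8.5242)
p' = p + 1/10·F = (6.0903,7.1476)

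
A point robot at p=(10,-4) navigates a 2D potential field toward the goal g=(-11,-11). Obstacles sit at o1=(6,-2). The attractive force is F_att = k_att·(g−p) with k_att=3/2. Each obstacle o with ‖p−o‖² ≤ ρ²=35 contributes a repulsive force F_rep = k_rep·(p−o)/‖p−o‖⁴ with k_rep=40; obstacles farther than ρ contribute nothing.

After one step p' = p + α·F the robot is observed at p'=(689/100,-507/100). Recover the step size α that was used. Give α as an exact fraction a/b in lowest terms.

α = 1/10

F_att = 3/2·(g−p) = 3/2·(-21,-7) = (-31.5000,-10.5000)
o1: d²=20 ≤ ρ²=35; F_rep = 40·(4,-2)/20² = (0.4000,-0.2000)
F = F_att + ΣF_rep = (-31.1000,-10.7000)
Δp = p'−p = (-3.1100,-1.0700); α = Δx/Fx = (-311/100) / (-311/10) = 1/10
check: Δy/Fy = (-107/100) / (-107/10) = 1/10 ✓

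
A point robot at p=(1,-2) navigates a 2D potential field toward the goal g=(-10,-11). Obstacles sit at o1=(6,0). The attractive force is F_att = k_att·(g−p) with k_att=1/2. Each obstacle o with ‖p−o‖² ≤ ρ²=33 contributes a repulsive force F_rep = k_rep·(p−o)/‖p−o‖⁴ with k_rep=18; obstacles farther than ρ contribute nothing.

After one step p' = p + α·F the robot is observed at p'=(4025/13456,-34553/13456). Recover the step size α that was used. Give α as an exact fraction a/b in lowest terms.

F_att = 1/2·(g−p) = 1/2·(-11,-9) = (-5.5000,-4.5000)
o1: d²=29 ≤ ρ²=33; F_rep = 18·(-5,-2)/29² = (-0.1070,-0.0428)
F = F_att + ΣF_rep = (-5.6070,-4.5428)
Δp = p'−p = (-0.7009,-0.5679); α = Δx/Fx = (-9431/13456) / (-9431/1682) = 1/8
check: Δy/Fy = (-7641/13456) / (-7641/1682) = 1/8 ✓

α = 1/8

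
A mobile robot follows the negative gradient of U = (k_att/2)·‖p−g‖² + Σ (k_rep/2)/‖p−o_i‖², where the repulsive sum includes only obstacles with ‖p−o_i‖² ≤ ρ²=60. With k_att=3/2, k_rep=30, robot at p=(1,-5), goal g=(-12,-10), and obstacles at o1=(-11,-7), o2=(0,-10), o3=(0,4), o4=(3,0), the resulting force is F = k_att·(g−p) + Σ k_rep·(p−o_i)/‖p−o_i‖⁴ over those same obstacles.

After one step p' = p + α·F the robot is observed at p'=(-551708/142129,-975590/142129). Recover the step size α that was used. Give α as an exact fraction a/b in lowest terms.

α = 1/4

F_att = 3/2·(g−p) = 3/2·(-13,-5) = (-19.5000,-7.5000)
o1: d²=148 > ρ²=60 → inactive
o2: d²=26 ≤ ρ²=60; F_rep = 30·(1,5)/26² = (0.0444,0.2219)
o3: d²=82 > ρ²=60 → inactive
o4: d²=29 ≤ ρ²=60; F_rep = 30·(-2,-5)/29² = (-0.0713,-0.1784)
F = F_att + ΣF_rep = (-19.5270,-7.4565)
Δp = p'−p = (-4.8817,-1.8641); α = Δx/Fx = (-693837/142129) / (-2775348/142129) = 1/4
check: Δy/Fy = (-264945/142129) / (-1059780/142129) = 1/4 ✓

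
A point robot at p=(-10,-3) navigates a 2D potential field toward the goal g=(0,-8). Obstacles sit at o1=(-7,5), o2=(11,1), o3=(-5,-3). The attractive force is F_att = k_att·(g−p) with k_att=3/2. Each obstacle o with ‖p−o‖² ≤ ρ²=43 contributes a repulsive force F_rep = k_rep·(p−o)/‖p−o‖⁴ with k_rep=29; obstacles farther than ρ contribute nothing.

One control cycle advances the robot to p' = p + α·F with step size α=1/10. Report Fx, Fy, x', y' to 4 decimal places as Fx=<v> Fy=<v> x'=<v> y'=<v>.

F_att = 3/2·(g−p) = 3/2·(10,-5) = (15.0000,-7.5000)
o1: d²=73 > ρ²=43 → inactive
o2: d²=457 > ρ²=43 → inactive
o3: d²=25 ≤ ρ²=43; F_rep = 29·(-5,0)/25² = (-0.2320,0.0000)
F = F_att + ΣF_rep = (14.7680,-7.5000)
p' = p + 1/10·F = (-8.5232,-3.7500)

Fx=14.7680 Fy=-7.5000 x'=-8.5232 y'=-3.7500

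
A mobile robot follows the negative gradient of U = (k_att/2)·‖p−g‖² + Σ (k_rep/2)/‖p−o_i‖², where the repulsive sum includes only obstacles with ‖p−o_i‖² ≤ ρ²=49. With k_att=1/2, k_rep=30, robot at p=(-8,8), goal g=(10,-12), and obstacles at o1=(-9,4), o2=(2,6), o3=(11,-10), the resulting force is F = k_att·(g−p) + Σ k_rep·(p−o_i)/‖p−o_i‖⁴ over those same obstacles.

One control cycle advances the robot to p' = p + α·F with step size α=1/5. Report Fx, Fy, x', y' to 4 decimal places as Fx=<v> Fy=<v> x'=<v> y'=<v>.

F_att = 1/2·(g−p) = 1/2·(18,-20) = (9.0000,-10.0000)
o1: d²=17 ≤ ρ²=49; F_rep = 30·(1,4)/17² = (0.1038,0.4152)
o2: d²=104 > ρ²=49 → inactive
o3: d²=685 > ρ²=49 → inactive
F = F_att + ΣF_rep = (9.1038,-9.5848)
p' = p + 1/5·F = (-6.1792,6.0830)

Fx=9.1038 Fy=-9.5848 x'=-6.1792 y'=6.0830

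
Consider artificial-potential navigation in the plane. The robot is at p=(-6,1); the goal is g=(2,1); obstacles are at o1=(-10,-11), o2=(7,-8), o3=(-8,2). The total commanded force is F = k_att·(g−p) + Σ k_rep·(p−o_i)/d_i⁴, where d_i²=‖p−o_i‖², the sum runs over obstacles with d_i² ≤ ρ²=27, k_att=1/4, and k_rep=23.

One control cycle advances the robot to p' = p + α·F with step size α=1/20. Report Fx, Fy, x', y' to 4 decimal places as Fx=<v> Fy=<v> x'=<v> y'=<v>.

Fx=3.8400 Fy=-0.9200 x'=-5.8080 y'=0.9540

F_att = 1/4·(g−p) = 1/4·(8,0) = (2.0000,0.0000)
o1: d²=160 > ρ²=27 → inactive
o2: d²=250 > ρ²=27 → inactive
o3: d²=5 ≤ ρ²=27; F_rep = 23·(2,-1)/5² = (1.8400,-0.9200)
F = F_att + ΣF_rep = (3.8400,-0.9200)
p' = p + 1/20·F = (-5.8080,0.9540)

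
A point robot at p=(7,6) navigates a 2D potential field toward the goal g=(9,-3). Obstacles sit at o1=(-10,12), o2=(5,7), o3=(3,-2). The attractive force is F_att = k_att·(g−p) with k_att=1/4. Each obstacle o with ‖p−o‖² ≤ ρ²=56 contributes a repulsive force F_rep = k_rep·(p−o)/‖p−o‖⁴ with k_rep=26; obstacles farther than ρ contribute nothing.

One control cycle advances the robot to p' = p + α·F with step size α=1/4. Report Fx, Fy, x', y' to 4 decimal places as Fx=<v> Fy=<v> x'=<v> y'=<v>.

F_att = 1/4·(g−p) = 1/4·(2,-9) = (0.5000,-2.2500)
o1: d²=325 > ρ²=56 → inactive
o2: d²=5 ≤ ρ²=56; F_rep = 26·(2,-1)/5² = (2.0800,-1.0400)
o3: d²=80 > ρ²=56 → inactive
F = F_att + ΣF_rep = (2.5800,-3.2900)
p' = p + 1/4·F = (7.6450,5.1775)

Fx=2.5800 Fy=-3.2900 x'=7.6450 y'=5.1775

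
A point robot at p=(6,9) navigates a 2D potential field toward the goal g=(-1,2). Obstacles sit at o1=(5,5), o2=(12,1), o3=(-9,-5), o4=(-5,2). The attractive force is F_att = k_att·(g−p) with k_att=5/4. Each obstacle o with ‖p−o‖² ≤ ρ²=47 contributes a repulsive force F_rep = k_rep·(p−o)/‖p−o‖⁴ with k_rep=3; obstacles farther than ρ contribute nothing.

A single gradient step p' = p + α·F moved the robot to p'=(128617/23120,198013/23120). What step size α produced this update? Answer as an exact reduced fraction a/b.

α = 1/20

F_att = 5/4·(g−p) = 5/4·(-7,-7) = (-8.7500,-8.7500)
o1: d²=17 ≤ ρ²=47; F_rep = 3·(1,4)/17² = (0.0104,0.0415)
o2: d²=100 > ρ²=47 → inactive
o3: d²=421 > ρ²=47 → inactive
o4: d²=170 > ρ²=47 → inactive
F = F_att + ΣF_rep = (-8.7396,-8.7085)
Δp = p'−p = (-0.4370,-0.4354); α = Δx/Fx = (-10103/23120) / (-10103/1156) = 1/20
check: Δy/Fy = (-10067/23120) / (-10067/1156) = 1/20 ✓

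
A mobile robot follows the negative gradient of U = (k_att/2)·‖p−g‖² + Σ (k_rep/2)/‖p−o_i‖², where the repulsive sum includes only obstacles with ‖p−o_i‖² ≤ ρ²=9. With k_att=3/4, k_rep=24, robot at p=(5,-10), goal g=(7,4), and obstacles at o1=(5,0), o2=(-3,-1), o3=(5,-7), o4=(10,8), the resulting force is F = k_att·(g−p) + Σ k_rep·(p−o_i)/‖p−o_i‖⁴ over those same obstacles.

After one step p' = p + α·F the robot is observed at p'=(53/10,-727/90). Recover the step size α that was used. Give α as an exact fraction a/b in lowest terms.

α = 1/5

F_att = 3/4·(g−p) = 3/4·(2,14) = (1.5000,10.5000)
o1: d²=100 > ρ²=9 → inactive
o2: d²=145 > ρ²=9 → inactive
o3: d²=9 ≤ ρ²=9; F_rep = 24·(0,-3)/9² = (0.0000,-0.8889)
o4: d²=349 > ρ²=9 → inactive
F = F_att + ΣF_rep = (1.5000,9.6111)
Δp = p'−p = (0.3000,1.9222); α = Δx/Fx = (3/10) / (3/2) = 1/5
check: Δy/Fy = (173/90) / (173/18) = 1/5 ✓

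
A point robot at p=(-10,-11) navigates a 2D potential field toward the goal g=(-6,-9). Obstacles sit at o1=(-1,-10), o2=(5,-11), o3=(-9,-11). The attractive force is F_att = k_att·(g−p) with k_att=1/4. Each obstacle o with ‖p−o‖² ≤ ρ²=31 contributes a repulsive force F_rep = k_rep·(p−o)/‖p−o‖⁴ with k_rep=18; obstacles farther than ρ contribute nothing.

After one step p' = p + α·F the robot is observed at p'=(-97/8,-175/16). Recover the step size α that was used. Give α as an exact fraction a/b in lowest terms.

F_att = 1/4·(g−p) = 1/4·(4,2) = (1.0000,0.5000)
o1: d²=82 > ρ²=31 → inactive
o2: d²=225 > ρ²=31 → inactive
o3: d²=1 ≤ ρ²=31; F_rep = 18·(-1,0)/1² = (-18.0000,0.0000)
F = F_att + ΣF_rep = (-17.0000,0.5000)
Δp = p'−p = (-2.1250,0.0625); α = Δx/Fx = (-17/8) / (-17) = 1/8
check: Δy/Fy = (1/16) / (1/2) = 1/8 ✓

α = 1/8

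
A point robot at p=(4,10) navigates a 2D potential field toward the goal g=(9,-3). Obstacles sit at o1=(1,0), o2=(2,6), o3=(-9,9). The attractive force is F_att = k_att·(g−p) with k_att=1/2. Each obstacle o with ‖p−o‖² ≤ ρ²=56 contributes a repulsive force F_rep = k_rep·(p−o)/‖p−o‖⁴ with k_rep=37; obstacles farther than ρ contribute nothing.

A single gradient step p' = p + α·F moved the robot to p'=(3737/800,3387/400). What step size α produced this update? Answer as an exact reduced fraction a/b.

α = 1/4

F_att = 1/2·(g−p) = 1/2·(5,-13) = (2.5000,-6.5000)
o1: d²=109 > ρ²=56 → inactive
o2: d²=20 ≤ ρ²=56; F_rep = 37·(2,4)/20² = (0.1850,0.3700)
o3: d²=170 > ρ²=56 → inactive
F = F_att + ΣF_rep = (2.6850,-6.1300)
Δp = p'−p = (0.6713,-1.5325); α = Δx/Fx = (537/800) / (537/200) = 1/4
check: Δy/Fy = (-613/400) / (-613/100) = 1/4 ✓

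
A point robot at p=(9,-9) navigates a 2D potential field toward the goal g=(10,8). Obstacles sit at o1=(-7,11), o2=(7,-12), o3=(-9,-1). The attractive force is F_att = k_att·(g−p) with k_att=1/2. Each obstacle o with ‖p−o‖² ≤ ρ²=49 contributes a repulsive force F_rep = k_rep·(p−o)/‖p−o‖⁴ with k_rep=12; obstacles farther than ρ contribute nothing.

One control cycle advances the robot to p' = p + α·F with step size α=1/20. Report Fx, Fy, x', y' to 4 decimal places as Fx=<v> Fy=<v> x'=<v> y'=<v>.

F_att = 1/2·(g−p) = 1/2·(1,17) = (0.5000,8.5000)
o1: d²=656 > ρ²=49 → inactive
o2: d²=13 ≤ ρ²=49; F_rep = 12·(2,3)/13² = (0.1420,0.2130)
o3: d²=388 > ρ²=49 → inactive
F = F_att + ΣF_rep = (0.6420,8.7130)
p' = p + 1/20·F = (9.0321,-8.5643)

Fx=0.6420 Fy=8.7130 x'=9.0321 y'=-8.5643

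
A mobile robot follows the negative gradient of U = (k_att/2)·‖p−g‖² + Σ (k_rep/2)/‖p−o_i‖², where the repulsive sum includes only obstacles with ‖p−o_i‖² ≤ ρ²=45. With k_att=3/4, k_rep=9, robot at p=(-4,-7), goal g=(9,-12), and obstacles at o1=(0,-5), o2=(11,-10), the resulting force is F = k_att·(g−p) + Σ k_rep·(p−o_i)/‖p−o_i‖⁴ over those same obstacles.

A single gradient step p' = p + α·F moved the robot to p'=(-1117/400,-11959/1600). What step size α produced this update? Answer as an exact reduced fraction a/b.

F_att = 3/4·(g−p) = 3/4·(13,-5) = (9.7500,-3.7500)
o1: d²=20 ≤ ρ²=45; F_rep = 9·(-4,-2)/20² = (-0.0900,-0.0450)
o2: d²=234 > ρ²=45 → inactive
F = F_att + ΣF_rep = (9.6600,-3.7950)
Δp = p'−p = (1.2075,-0.4744); α = Δx/Fx = (483/400) / (483/50) = 1/8
check: Δy/Fy = (-759/1600) / (-759/200) = 1/8 ✓

α = 1/8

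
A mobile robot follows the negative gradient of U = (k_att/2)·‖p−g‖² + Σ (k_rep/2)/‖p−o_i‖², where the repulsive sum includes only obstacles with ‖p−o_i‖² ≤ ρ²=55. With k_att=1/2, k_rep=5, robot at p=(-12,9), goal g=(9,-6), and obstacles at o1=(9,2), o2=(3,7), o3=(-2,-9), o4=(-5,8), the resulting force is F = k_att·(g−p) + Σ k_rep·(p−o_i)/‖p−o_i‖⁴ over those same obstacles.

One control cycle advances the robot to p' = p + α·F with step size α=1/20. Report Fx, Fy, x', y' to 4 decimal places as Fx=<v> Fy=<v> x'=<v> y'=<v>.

F_att = 1/2·(g−p) = 1/2·(21,-15) = (10.5000,-7.5000)
o1: d²=490 > ρ²=55 → inactive
o2: d²=229 > ρ²=55 → inactive
o3: d²=424 > ρ²=55 → inactive
o4: d²=50 ≤ ρ²=55; F_rep = 5·(-7,1)/50² = (-0.0140,0.0020)
F = F_att + ΣF_rep = (10.4860,-7.4980)
p' = p + 1/20·F = (-11.4757,8.6251)

Fx=10.4860 Fy=-7.4980 x'=-11.4757 y'=8.6251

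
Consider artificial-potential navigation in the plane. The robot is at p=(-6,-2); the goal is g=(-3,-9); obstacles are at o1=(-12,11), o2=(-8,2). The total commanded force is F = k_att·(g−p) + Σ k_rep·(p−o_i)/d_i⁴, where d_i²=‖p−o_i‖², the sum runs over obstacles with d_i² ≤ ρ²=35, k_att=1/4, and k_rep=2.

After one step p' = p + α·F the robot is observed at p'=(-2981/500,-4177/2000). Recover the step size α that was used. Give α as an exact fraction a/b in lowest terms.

F_att = 1/4·(g−p) = 1/4·(3,-7) = (0.7500,-1.7500)
o1: d²=205 > ρ²=35 → inactive
o2: d²=20 ≤ ρ²=35; F_rep = 2·(2,-4)/20² = (0.0100,-0.0200)
F = F_att + ΣF_rep = (0.7600,-1.7700)
Δp = p'−p = (0.0380,-0.0885); α = Δx/Fx = (19/500) / (19/25) = 1/20
check: Δy/Fy = (-177/2000) / (-177/100) = 1/20 ✓

α = 1/20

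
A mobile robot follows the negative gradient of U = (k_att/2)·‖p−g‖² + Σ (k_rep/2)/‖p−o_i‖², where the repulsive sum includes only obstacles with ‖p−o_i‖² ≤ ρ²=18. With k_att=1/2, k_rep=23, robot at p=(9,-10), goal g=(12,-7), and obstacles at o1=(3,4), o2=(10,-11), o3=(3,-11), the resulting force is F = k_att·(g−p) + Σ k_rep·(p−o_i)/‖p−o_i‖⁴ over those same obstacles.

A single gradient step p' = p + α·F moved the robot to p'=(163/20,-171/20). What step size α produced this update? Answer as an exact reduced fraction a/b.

F_att = 1/2·(g−p) = 1/2·(3,3) = (1.5000,1.5000)
o1: d²=232 > ρ²=18 → inactive
o2: d²=2 ≤ ρ²=18; F_rep = 23·(-1,1)/2² = (-5.7500,5.7500)
o3: d²=37 > ρ²=18 → inactive
F = F_att + ΣF_rep = (-4.2500,7.2500)
Δp = p'−p = (-0.8500,1.4500); α = Δx/Fx = (-17/20) / (-17/4) = 1/5
check: Δy/Fy = (29/20) / (29/4) = 1/5 ✓

α = 1/5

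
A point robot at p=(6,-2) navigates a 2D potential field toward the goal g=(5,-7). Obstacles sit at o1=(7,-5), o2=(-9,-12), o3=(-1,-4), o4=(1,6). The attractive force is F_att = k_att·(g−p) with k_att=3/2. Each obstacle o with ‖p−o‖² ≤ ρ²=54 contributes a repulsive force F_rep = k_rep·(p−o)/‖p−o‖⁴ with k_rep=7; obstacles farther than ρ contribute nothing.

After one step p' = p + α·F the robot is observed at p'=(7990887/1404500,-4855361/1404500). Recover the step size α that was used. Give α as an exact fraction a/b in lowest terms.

α = 1/5

F_att = 3/2·(g−p) = 3/2·(-1,-5) = (-1.5000,-7.5000)
o1: d²=10 ≤ ρ²=54; F_rep = 7·(-1,3)/10² = (-0.0700,0.2100)
o2: d²=325 > ρ²=54 → inactive
o3: d²=53 ≤ ρ²=54; F_rep = 7·(7,2)/53² = (0.0174,0.0050)
o4: d²=89 > ρ²=54 → inactive
F = F_att + ΣF_rep = (-1.5526,-7.2850)
Δp = p'−p = (-0.3105,-1.4570); α = Δx/Fx = (-436113/1404500) / (-436113/280900) = 1/5
check: Δy/Fy = (-2046361/1404500) / (-2046361/280900) = 1/5 ✓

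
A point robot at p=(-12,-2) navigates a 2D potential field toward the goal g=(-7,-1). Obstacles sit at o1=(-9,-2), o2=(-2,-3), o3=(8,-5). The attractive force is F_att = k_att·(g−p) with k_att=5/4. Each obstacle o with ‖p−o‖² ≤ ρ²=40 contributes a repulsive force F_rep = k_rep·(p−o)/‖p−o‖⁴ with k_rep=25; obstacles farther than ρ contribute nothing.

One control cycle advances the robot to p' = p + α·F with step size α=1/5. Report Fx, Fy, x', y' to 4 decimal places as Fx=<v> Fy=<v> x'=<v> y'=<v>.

F_att = 5/4·(g−p) = 5/4·(5,1) = (6.2500,1.2500)
o1: d²=9 ≤ ρ²=40; F_rep = 25·(-3,0)/9² = (-0.9259,0.0000)
o2: d²=101 > ρ²=40 → inactive
o3: d²=409 > ρ²=40 → inactive
F = F_att + ΣF_rep = (5.3241,1.2500)
p' = p + 1/5·F = (-10.9352,-1.7500)

Fx=5.3241 Fy=1.2500 x'=-10.9352 y'=-1.7500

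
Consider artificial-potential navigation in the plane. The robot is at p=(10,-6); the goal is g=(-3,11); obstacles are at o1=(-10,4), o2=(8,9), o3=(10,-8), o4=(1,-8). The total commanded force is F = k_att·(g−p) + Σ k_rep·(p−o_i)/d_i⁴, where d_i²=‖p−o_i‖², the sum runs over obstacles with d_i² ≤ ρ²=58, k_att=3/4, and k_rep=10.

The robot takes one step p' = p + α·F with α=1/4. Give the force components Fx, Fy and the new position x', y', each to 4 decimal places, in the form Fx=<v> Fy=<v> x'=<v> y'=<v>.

Fx=-9.7500 Fy=14.0000 x'=7.5625 y'=-2.5000

F_att = 3/4·(g−p) = 3/4·(-13,17) = (-9.7500,12.7500)
o1: d²=500 > ρ²=58 → inactive
o2: d²=229 > ρ²=58 → inactive
o3: d²=4 ≤ ρ²=58; F_rep = 10·(0,2)/4² = (0.0000,1.2500)
o4: d²=85 > ρ²=58 → inactive
F = F_att + ΣF_rep = (-9.7500,14.0000)
p' = p + 1/4·F = (7.5625,-2.5000)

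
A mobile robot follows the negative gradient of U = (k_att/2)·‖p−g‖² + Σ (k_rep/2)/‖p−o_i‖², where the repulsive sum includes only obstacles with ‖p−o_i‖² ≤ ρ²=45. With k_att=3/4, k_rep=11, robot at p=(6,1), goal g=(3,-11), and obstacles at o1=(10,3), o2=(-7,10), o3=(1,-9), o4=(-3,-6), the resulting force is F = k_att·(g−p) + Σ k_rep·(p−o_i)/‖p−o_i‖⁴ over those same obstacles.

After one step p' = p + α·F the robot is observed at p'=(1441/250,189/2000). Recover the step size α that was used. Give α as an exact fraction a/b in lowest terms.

α = 1/10

F_att = 3/4·(g−p) = 3/4·(-3,-12) = (-2.2500,-9.0000)
o1: d²=20 ≤ ρ²=45; F_rep = 11·(-4,-2)/20² = (-0.1100,-0.0550)
o2: d²=250 > ρ²=45 → inactive
o3: d²=125 > ρ²=45 → inactive
o4: d²=130 > ρ²=45 → inactive
F = F_att + ΣF_rep = (-2.3600,-9.0550)
Δp = p'−p = (-0.2360,-0.9055); α = Δx/Fx = (-59/250) / (-59/25) = 1/10
check: Δy/Fy = (-1811/2000) / (-1811/200) = 1/10 ✓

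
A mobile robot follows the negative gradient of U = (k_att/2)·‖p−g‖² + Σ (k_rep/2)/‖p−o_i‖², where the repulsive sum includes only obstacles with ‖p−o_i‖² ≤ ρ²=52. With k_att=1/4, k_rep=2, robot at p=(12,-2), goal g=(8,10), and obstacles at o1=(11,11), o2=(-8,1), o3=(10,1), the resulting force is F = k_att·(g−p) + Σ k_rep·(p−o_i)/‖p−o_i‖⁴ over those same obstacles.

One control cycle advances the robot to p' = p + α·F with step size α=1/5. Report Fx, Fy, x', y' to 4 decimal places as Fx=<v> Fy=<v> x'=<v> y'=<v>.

F_att = 1/4·(g−p) = 1/4·(-4,12) = (-1.0000,3.0000)
o1: d²=170 > ρ²=52 → inactive
o2: d²=409 > ρ²=52 → inactive
o3: d²=13 ≤ ρ²=52; F_rep = 2·(2,-3)/13² = (0.0237,-0.0355)
F = F_att + ΣF_rep = (-0.9763,2.9645)
p' = p + 1/5·F = (11.8047,-1.4071)

Fx=-0.9763 Fy=2.9645 x'=11.8047 y'=-1.4071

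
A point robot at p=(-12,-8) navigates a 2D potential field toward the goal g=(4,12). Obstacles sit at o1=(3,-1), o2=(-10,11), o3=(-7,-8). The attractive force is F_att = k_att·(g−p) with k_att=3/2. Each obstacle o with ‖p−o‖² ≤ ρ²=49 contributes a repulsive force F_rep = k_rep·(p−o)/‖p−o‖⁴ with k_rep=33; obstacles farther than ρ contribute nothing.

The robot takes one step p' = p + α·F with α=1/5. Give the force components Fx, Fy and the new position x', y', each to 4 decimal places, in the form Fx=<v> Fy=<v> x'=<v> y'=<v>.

F_att = 3/2·(g−p) = 3/2·(16,20) = (24.0000,30.0000)
o1: d²=274 > ρ²=49 → inactive
o2: d²=365 > ρ²=49 → inactive
o3: d²=25 ≤ ρ²=49; F_rep = 33·(-5,0)/25² = (-0.2640,0.0000)
F = F_att + ΣF_rep = (23.7360,30.0000)
p' = p + 1/5·F = (-7.2528,-2.0000)

Fx=23.7360 Fy=30.0000 x'=-7.2528 y'=-2.0000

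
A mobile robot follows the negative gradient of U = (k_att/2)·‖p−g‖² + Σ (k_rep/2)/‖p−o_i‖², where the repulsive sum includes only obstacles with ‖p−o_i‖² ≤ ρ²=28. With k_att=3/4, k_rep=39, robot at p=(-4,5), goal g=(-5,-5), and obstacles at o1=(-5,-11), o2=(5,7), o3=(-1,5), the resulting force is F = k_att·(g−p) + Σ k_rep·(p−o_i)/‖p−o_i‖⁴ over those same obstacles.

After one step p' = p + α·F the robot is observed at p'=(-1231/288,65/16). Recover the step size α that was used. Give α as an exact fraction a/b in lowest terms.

F_att = 3/4·(g−p) = 3/4·(-1,-10) = (-0.7500,-7.5000)
o1: d²=257 > ρ²=28 → inactive
o2: d²=85 > ρ²=28 → inactive
o3: d²=9 ≤ ρ²=28; F_rep = 39·(-3,0)/9² = (-1.4444,0.0000)
F = F_att + ΣF_rep = (-2.1944,-7.5000)
Δp = p'−p = (-0.2743,-0.9375); α = Δx/Fx = (-79/288) / (-79/36) = 1/8
check: Δy/Fy = (-15/16) / (-15/2) = 1/8 ✓

α = 1/8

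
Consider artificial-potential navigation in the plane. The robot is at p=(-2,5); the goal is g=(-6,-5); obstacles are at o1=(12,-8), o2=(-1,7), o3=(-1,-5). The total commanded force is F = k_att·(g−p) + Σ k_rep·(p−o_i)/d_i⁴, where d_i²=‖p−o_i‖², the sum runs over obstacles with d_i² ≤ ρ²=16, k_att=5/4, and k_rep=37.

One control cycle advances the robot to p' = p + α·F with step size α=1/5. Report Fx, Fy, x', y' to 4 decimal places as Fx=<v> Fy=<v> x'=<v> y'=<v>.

F_att = 5/4·(g−p) = 5/4·(-4,-10) = (-5.0000,-12.5000)
o1: d²=365 > ρ²=16 → inactive
o2: d²=5 ≤ ρ²=16; F_rep = 37·(-1,-2)/5² = (-1.4800,-2.9600)
o3: d²=101 > ρ²=16 → inactive
F = F_att + ΣF_rep = (-6.4800,-15.4600)
p' = p + 1/5·F = (-3.2960,1.9080)

Fx=-6.4800 Fy=-15.4600 x'=-3.2960 y'=1.9080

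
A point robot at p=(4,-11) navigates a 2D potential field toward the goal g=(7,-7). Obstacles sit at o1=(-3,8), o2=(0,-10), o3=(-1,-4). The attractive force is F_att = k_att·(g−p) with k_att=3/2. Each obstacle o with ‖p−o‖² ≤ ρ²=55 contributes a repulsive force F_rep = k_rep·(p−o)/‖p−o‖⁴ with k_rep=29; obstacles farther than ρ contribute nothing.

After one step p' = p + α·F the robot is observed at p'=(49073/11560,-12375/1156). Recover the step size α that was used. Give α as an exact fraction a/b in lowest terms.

α = 1/20

F_att = 3/2·(g−p) = 3/2·(3,4) = (4.5000,6.0000)
o1: d²=410 > ρ²=55 → inactive
o2: d²=17 ≤ ρ²=55; F_rep = 29·(4,-1)/17² = (0.4014,-0.1003)
o3: d²=74 > ρ²=55 → inactive
F = F_att + ΣF_rep = (4.9014,5.8997)
Δp = p'−p = (0.2451,0.2950); α = Δx/Fx = (2833/11560) / (2833/578) = 1/20
check: Δy/Fy = (341/1156) / (1705/289) = 1/20 ✓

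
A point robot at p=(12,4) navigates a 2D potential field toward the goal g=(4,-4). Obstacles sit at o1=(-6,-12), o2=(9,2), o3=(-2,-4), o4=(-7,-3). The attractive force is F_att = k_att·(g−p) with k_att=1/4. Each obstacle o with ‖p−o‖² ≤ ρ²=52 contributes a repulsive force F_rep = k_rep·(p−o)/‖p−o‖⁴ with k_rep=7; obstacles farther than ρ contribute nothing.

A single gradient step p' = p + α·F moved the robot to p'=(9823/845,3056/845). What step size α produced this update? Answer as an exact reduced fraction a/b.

α = 1/5

F_att = 1/4·(g−p) = 1/4·(-8,-8) = (-2.0000,-2.0000)
o1: d²=580 > ρ²=52 → inactive
o2: d²=13 ≤ ρ²=52; F_rep = 7·(3,2)/13² = (0.1243,0.0828)
o3: d²=260 > ρ²=52 → inactive
o4: d²=410 > ρ²=52 → inactive
F = F_att + ΣF_rep = (-1.8757,-1.9172)
Δp = p'−p = (-0.3751,-0.3834); α = Δx/Fx = (-317/845) / (-317/169) = 1/5
check: Δy/Fy = (-324/845) / (-324/169) = 1/5 ✓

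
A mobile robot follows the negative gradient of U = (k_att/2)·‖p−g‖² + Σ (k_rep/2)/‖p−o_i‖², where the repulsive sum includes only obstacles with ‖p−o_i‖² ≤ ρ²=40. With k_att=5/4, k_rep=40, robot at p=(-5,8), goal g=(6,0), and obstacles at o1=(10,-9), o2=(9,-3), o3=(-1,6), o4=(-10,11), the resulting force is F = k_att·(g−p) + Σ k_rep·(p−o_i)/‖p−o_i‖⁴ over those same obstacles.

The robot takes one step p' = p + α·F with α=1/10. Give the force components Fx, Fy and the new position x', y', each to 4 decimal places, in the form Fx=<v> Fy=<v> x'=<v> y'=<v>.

Fx=13.5230 Fy=-9.9038 x'=-3.6477 y'=7.0096

F_att = 5/4·(g−p) = 5/4·(11,-8) = (13.7500,-10.0000)
o1: d²=514 > ρ²=40 → inactive
o2: d²=317 > ρ²=40 → inactive
o3: d²=20 ≤ ρ²=40; F_rep = 40·(-4,2)/20² = (-0.4000,0.2000)
o4: d²=34 ≤ ρ²=40; F_rep = 40·(5,-3)/34² = (0.1730,-0.1038)
F = F_att + ΣF_rep = (13.5230,-9.9038)
p' = p + 1/10·F = (-3.6477,7.0096)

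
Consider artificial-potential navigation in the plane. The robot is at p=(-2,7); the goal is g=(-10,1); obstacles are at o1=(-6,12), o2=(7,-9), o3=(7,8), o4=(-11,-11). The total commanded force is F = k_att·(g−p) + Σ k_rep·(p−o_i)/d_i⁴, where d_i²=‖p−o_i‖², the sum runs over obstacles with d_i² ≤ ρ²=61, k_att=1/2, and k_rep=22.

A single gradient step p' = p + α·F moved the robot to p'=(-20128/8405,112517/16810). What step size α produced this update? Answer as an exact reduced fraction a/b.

F_att = 1/2·(g−p) = 1/2·(-8,-6) = (-4.0000,-3.0000)
o1: d²=41 ≤ ρ²=61; F_rep = 22·(4,-5)/41² = (0.0523,-0.0654)
o2: d²=337 > ρ²=61 → inactive
o3: d²=82 > ρ²=61 → inactive
o4: d²=405 > ρ²=61 → inactive
F = F_att + ΣF_rep = (-3.9477,-3.0654)
Δp = p'−p = (-0.3948,-0.3065); α = Δx/Fx = (-3318/8405) / (-6636/1681) = 1/10
check: Δy/Fy = (-5153/16810) / (-5153/1681) = 1/10 ✓

α = 1/10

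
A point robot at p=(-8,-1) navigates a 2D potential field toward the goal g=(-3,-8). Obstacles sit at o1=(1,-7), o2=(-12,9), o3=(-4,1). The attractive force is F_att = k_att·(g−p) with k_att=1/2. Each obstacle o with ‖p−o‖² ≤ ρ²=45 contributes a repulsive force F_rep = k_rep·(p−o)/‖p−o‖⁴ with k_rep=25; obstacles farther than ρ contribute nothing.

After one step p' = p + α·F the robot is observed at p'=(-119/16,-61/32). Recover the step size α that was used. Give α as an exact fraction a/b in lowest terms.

α = 1/4

F_att = 1/2·(g−p) = 1/2·(5,-7) = (2.5000,-3.5000)
o1: d²=117 > ρ²=45 → inactive
o2: d²=116 > ρ²=45 → inactive
o3: d²=20 ≤ ρ²=45; F_rep = 25·(-4,-2)/20² = (-0.2500,-0.1250)
F = F_att + ΣF_rep = (2.2500,-3.6250)
Δp = p'−p = (0.5625,-0.9062); α = Δx/Fx = (9/16) / (9/4) = 1/4
check: Δy/Fy = (-29/32) / (-29/8) = 1/4 ✓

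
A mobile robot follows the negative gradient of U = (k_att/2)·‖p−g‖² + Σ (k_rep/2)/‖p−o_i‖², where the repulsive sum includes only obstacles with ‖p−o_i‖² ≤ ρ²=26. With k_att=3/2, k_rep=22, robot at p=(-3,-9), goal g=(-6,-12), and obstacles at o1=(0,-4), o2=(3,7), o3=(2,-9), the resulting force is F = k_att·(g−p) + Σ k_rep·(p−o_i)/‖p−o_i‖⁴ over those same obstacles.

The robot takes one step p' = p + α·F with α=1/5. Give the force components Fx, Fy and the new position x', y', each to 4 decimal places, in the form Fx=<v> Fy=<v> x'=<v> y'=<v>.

Fx=-4.6760 Fy=-4.5000 x'=-3.9352 y'=-9.9000

F_att = 3/2·(g−p) = 3/2·(-3,-3) = (-4.5000,-4.5000)
o1: d²=34 > ρ²=26 → inactive
o2: d²=292 > ρ²=26 → inactive
o3: d²=25 ≤ ρ²=26; F_rep = 22·(-5,0)/25² = (-0.1760,0.0000)
F = F_att + ΣF_rep = (-4.6760,-4.5000)
p' = p + 1/5·F = (-3.9352,-9.9000)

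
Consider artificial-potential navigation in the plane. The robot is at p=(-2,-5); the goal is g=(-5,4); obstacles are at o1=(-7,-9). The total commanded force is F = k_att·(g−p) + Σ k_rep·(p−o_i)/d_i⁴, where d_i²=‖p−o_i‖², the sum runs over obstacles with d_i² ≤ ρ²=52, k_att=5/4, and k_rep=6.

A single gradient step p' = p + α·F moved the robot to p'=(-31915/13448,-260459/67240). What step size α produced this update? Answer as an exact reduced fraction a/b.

F_att = 5/4·(g−p) = 5/4·(-3,9) = (-3.7500,11.2500)
o1: d²=41 ≤ ρ²=52; F_rep = 6·(5,4)/41² = (0.0178,0.0143)
F = F_att + ΣF_rep = (-3.7322,11.2643)
Δp = p'−p = (-0.3732,1.1264); α = Δx/Fx = (-5019/13448) / (-25095/6724) = 1/10
check: Δy/Fy = (75741/67240) / (75741/6724) = 1/10 ✓

α = 1/10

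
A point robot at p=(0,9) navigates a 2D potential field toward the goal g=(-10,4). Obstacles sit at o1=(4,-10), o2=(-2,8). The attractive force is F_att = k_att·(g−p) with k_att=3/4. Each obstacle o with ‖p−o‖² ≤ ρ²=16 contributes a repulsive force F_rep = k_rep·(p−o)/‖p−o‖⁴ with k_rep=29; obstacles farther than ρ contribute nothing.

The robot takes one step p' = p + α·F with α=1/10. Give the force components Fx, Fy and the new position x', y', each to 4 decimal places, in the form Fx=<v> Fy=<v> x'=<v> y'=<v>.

Fx=-5.1800 Fy=-2.5900 x'=-0.5180 y'=8.7410

F_att = 3/4·(g−p) = 3/4·(-10,-5) = (-7.5000,-3.7500)
o1: d²=377 > ρ²=16 → inactive
o2: d²=5 ≤ ρ²=16; F_rep = 29·(2,1)/5² = (2.3200,1.1600)
F = F_att + ΣF_rep = (-5.1800,-2.5900)
p' = p + 1/10·F = (-0.5180,8.7410)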